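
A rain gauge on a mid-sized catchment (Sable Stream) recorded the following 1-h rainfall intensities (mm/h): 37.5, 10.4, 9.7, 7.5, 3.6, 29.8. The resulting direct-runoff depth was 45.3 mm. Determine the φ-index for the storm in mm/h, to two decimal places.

φ ≈ 11.00 mm/h

Only the 2 blocks with intensity above φ contribute runoff: 37.5, 29.8 mm/h.
Σ(I−φ)·Δt = d  ⇒  (37.5+29.8 − 2φ)·1 = 45.3
φ = (67.30 − 45.3/1) / 2 = 11.00 mm/h.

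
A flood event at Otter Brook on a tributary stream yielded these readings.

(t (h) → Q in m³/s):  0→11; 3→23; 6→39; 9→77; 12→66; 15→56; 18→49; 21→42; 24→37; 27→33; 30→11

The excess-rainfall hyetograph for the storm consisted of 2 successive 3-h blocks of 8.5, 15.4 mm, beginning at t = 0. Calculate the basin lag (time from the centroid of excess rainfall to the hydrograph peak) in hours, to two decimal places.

t_L ≈ 5.57 h

Centroid of excess rainfall: t_c = Σ P_i·t̄_i / ΣP_i = 3.4331 h (block centres at 1.5, 4.5 h).
Hydrograph peak occurs at t = 9 h, so basin lag t_L = 9 − 3.4331 = 5.57 h.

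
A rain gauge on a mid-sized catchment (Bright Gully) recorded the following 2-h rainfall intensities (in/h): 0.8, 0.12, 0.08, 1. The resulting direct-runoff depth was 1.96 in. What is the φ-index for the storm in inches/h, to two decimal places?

Only the 2 blocks with intensity above φ contribute runoff: 0.8, 1 in/h.
Σ(I−φ)·Δt = d  ⇒  (0.8+1 − 2φ)·2 = 1.96
φ = (1.800 − 1.96/2) / 2 = 0.41 in/h.

φ ≈ 0.41 in/h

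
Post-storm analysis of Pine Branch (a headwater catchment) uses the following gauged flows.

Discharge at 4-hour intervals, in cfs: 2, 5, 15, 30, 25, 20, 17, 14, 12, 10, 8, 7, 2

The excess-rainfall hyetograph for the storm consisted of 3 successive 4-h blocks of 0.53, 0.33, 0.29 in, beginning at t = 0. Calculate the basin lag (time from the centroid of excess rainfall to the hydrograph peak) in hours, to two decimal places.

Centroid of excess rainfall: t_c = Σ P_i·t̄_i / ΣP_i = 5.1652 h (block centres at 2, 6, 10 h).
Hydrograph peak occurs at t = 12 h, so basin lag t_L = 12 − 5.1652 = 6.83 h.

t_L ≈ 6.83 h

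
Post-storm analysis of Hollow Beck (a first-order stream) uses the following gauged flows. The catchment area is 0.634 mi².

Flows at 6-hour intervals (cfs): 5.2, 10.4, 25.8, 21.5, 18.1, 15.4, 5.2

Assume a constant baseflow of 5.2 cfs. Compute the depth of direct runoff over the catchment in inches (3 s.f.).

Direct runoff: 0.0, 5.2, 20.6, 16.3, 12.9, 10.2, 0.0 cfs; ΣQ_DR = 65.20 cfs.
V = ΣQ_DR · Δt = 65.20 × 21600 s = 1.408 × 10^6 ft³.
Over A = 0.634 mi², depth = V / A = 0.956 in.

d ≈ 0.956 in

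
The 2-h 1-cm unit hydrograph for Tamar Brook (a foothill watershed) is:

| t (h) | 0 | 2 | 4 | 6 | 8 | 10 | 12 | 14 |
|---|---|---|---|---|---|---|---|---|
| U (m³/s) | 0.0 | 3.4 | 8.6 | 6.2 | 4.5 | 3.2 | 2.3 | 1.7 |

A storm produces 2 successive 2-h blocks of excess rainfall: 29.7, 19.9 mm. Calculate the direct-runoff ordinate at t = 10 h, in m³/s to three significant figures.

By discrete convolution, Q_j = Σ (P_i / 10 mm) · U_{j−i}.
At t = 10 h (j=5): Q = (29.7/10)·3.2 + (19.9/10)·4.5 = 18.5 m³/s.

Q ≈ 18.5 m³/s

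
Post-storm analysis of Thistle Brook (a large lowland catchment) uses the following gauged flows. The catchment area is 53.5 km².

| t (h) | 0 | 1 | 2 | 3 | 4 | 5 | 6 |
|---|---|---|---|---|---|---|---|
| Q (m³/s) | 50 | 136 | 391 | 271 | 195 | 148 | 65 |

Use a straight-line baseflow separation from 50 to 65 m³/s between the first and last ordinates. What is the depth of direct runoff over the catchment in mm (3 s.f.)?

Direct runoff: 0.00, 83.50, 336.00, 213.50, 135.00, 85.50, 0.00 m³/s; ΣQ_DR = 853.5 m³/s.
V = ΣQ_DR · Δt = 853.5 × 3600 s = 3.073 × 10^6 m³.
Over A = 53.5 km², depth = V / A = 57.4 mm.

d ≈ 57.4 mm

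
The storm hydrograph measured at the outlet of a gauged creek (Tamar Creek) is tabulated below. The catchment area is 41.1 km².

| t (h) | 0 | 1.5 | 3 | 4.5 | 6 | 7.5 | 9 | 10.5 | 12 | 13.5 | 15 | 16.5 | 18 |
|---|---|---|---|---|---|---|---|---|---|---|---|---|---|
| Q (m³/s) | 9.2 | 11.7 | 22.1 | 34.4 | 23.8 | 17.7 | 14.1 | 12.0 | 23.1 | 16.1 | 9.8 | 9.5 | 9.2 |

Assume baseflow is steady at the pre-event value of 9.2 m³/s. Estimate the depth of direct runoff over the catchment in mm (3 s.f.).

d ≈ 12.2 mm

Direct runoff: 0.0, 2.5, 12.9, 25.2, 14.6, 8.5, 4.9, 2.8, 13.9, 6.9, 0.6, 0.3, 0.0 m³/s; ΣQ_DR = 93.10 m³/s.
V = ΣQ_DR · Δt = 93.10 × 5400 s = 5.027 × 10^5 m³.
Over A = 41.1 km², depth = V / A = 12.2 mm.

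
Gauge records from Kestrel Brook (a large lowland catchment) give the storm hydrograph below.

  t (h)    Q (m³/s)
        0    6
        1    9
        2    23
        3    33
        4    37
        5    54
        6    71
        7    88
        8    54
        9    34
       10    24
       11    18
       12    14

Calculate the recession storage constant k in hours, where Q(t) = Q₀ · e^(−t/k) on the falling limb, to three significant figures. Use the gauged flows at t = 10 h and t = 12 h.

k ≈ 3.71 h

On the falling limb, Q drops from 24 to 14 m³/s between t = 10 h and t = 12 h (Δt = 2 h).
k = −Δt / ln(Q₂/Q₁) = −2 / ln(14/24) = 3.71 h.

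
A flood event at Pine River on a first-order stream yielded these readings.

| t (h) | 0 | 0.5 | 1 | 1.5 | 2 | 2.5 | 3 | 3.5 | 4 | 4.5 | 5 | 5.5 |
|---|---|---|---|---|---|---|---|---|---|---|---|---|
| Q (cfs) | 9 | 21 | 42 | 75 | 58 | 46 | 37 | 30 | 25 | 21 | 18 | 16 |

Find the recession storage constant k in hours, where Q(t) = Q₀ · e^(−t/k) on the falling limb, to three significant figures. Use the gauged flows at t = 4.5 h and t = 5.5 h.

k ≈ 3.68 h

On the falling limb, Q drops from 21 to 16 cfs between t = 4.5 h and t = 5.5 h (Δt = 1 h).
k = −Δt / ln(Q₂/Q₁) = −1 / ln(16/21) = 3.68 h.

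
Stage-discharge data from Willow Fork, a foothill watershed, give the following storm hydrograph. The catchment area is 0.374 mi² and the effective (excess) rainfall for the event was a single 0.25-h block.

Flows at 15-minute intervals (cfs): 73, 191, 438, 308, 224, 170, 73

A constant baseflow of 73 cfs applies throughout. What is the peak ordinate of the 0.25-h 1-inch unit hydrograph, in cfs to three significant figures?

U_p ≈ 365 cfs

Direct runoff: 0.0, 118.0, 365.0, 235.0, 151.0, 97.0, 0.0 cfs; ΣQ_DR = 966.0 cfs, peak = 365.0 cfs.
Runoff depth d = ΣQ_DR·Δt / A = 966.0 × 900 / (0.374 mi²) = 1.001 in.
The 1-inch UH is the DRH scaled by (1 in)/d, so U_p = 365.0 × 1/1.001 = 365 cfs.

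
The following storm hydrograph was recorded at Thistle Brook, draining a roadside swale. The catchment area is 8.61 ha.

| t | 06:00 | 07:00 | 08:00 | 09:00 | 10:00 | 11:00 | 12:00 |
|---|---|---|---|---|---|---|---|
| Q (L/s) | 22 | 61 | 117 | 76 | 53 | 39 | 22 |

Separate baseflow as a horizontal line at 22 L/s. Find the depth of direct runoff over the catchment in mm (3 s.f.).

Direct runoff: 0.0, 39.0, 95.0, 54.0, 31.0, 17.0, 0.0 L/s; ΣQ_DR = 236.0 L/s.
V = ΣQ_DR · Δt = 236.0 × 3600 s = 8.496 × 10^5 L.
Over A = 8.61 ha, depth = V / A = 9.87 mm.

d ≈ 9.87 mm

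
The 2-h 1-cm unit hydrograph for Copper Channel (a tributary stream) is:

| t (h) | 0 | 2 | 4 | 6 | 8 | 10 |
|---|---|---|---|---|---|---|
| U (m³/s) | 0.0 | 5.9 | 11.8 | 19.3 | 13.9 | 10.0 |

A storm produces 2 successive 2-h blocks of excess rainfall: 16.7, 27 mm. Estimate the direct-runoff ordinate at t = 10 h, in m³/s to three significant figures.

By discrete convolution, Q_j = Σ (P_i / 10 mm) · U_{j−i}.
At t = 10 h (j=5): Q = (16.7/10)·10.0 + (27/10)·13.9 = 54.2 m³/s.

Q ≈ 54.2 m³/s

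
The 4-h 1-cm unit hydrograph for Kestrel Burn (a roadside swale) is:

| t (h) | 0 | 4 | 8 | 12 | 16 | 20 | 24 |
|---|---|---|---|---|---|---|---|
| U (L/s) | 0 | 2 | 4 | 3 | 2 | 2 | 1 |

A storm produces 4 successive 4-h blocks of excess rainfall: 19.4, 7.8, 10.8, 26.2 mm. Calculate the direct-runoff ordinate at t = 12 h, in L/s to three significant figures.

Q ≈ 11.1 L/s

By discrete convolution, Q_j = Σ (P_i / 10 mm) · U_{j−i}.
At t = 12 h (j=3): Q = (19.4/10)·3 + (7.8/10)·4 + (10.8/10)·2 + (26.2/10)·0 = 11.1 L/s.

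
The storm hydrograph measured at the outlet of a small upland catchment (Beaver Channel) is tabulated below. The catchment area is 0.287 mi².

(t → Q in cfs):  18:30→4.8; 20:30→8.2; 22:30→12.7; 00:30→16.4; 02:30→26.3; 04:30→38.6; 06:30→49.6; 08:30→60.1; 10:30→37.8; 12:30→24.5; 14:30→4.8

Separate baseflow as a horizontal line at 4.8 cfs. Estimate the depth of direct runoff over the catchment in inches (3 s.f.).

Direct runoff: 0.0, 3.4, 7.9, 11.6, 21.5, 33.8, 44.8, 55.3, 33.0, 19.7, 0.0 cfs; ΣQ_DR = 231.0 cfs.
V = ΣQ_DR · Δt = 231.0 × 7200 s = 1.663 × 10^6 ft³.
Over A = 0.287 mi², depth = V / A = 2.49 in.

d ≈ 2.49 in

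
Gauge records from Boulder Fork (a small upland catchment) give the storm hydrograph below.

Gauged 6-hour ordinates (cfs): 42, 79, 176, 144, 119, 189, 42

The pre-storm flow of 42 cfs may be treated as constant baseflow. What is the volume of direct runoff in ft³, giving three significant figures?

V ≈ 1.07 × 10^7 ft³

Direct-runoff ordinates (Q − Q_b): 0.0, 37.0, 134.0, 102.0, 77.0, 147.0, 0.0 cfs.
ΣQ_DR = 497.0 cfs.
With Δt = 6 h = 21600 s, V = ΣQ_DR · Δt = 497.0 × 21600 = 1.07 × 10^7 ft³.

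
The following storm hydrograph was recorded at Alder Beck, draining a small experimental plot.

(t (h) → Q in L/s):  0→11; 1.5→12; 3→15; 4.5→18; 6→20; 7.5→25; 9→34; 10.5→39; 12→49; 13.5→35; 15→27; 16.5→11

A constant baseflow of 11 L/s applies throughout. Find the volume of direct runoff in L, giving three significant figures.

V ≈ 8.86 × 10^5 L

Direct-runoff ordinates (Q − Q_b): 0.0, 1.0, 4.0, 7.0, 9.0, 14.0, 23.0, 28.0, 38.0, 24.0, 16.0, 0.0 L/s.
ΣQ_DR = 164.0 L/s.
With Δt = 1.5 h = 5400 s, V = ΣQ_DR · Δt = 164.0 × 5400 = 8.86 × 10^5 L.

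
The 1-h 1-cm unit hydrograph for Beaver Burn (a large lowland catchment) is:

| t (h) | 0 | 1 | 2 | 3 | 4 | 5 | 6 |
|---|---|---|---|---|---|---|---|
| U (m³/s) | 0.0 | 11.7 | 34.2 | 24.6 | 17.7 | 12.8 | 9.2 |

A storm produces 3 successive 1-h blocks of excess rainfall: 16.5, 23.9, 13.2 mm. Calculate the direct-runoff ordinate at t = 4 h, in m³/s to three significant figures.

By discrete convolution, Q_j = Σ (P_i / 10 mm) · U_{j−i}.
At t = 4 h (j=4): Q = (16.5/10)·17.7 + (23.9/10)·24.6 + (13.2/10)·34.2 = 133 m³/s.

Q ≈ 133 m³/s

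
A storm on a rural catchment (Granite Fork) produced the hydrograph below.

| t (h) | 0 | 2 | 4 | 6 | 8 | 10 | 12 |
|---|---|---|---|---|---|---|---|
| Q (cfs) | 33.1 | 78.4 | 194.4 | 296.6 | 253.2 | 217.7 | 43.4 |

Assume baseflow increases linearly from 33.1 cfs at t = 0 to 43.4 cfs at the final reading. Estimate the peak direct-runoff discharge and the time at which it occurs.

Subtracting baseflow gives direct-runoff ordinates: 0.00, 43.58, 157.87, 258.35, 213.23, 176.02, 0.00 cfs.
The maximum is 258.35 cfs, occurring at the reading for t = 6 h.

Q_p = 258.35 cfs at t = 6 h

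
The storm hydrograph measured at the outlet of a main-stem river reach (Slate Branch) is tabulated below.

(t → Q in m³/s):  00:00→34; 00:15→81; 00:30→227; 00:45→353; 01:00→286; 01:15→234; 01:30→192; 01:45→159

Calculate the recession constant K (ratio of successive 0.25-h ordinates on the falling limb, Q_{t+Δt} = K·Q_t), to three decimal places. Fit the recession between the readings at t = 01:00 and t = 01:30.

K ≈ 0.819

Using the recession-limb readings at t = 01:00 and t = 01:30: Q falls from 286 to 192 m³/s over 2 intervals.
K = (Q₂/Q₁)^(1/2) = (192/286)^(1/2) = 0.819.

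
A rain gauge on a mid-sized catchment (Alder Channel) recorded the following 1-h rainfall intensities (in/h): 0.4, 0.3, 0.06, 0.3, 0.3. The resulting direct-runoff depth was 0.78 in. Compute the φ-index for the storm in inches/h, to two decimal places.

φ ≈ 0.13 in/h

Only the 4 blocks with intensity above φ contribute runoff: 0.4, 0.3, 0.3, 0.3 in/h.
Σ(I−φ)·Δt = d  ⇒  (0.4+0.3+0.3+0.3 − 4φ)·1 = 0.78
φ = (1.300 − 0.78/1) / 4 = 0.13 in/h.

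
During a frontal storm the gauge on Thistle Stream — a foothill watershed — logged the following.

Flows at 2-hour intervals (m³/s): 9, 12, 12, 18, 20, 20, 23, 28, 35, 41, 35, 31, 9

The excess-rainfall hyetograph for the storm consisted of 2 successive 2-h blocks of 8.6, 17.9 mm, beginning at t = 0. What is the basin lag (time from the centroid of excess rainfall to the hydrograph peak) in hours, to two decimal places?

Centroid of excess rainfall: t_c = Σ P_i·t̄_i / ΣP_i = 2.3509 h (block centres at 1, 3 h).
Hydrograph peak occurs at t = 18 h, so basin lag t_L = 18 − 2.3509 = 15.65 h.

t_L ≈ 15.65 h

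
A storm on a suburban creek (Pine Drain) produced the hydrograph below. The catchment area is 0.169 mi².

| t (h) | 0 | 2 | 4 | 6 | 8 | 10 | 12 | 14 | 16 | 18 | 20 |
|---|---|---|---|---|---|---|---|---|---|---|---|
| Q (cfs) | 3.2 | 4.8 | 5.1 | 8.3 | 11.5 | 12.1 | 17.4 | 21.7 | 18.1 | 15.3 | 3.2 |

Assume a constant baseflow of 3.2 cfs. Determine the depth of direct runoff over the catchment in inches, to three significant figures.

Direct runoff: 0.0, 1.6, 1.9, 5.1, 8.3, 8.9, 14.2, 18.5, 14.9, 12.1, 0.0 cfs; ΣQ_DR = 85.50 cfs.
V = ΣQ_DR · Δt = 85.50 × 7200 s = 6.156 × 10^5 ft³.
Over A = 0.169 mi², depth = V / A = 1.57 in.

d ≈ 1.57 in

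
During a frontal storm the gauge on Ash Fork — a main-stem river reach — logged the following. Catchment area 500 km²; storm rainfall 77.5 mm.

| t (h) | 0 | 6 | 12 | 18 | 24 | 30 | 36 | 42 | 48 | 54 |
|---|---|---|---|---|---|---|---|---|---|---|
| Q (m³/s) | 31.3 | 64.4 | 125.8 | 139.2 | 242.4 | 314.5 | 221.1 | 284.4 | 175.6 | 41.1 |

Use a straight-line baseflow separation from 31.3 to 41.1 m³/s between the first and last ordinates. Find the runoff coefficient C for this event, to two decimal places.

ΣQ_DR = 1278 m³/s; V = ΣQ_DR·Δt = 2.760 × 10^7 m³.
Runoff depth d = V / A = 55.20 mm.
C = d / P = 55.20 / 77.5 = 0.71.

C ≈ 0.71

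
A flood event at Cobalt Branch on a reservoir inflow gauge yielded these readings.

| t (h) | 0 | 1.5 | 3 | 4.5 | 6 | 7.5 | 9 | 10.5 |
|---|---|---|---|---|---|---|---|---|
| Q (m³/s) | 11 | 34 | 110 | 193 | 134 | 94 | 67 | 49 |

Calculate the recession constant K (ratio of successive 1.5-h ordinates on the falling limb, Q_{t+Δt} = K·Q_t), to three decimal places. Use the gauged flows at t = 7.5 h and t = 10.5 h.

K ≈ 0.722

Using the recession-limb readings at t = 7.5 h and t = 10.5 h: Q falls from 94 to 49 m³/s over 2 intervals.
K = (Q₂/Q₁)^(1/2) = (49/94)^(1/2) = 0.722.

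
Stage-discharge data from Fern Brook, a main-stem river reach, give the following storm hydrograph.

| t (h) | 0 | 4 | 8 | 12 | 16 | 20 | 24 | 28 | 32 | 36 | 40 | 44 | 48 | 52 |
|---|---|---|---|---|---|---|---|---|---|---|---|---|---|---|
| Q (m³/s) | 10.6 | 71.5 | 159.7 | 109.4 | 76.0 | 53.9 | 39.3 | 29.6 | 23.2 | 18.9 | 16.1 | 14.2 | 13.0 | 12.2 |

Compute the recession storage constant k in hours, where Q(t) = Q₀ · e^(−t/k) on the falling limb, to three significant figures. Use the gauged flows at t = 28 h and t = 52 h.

On the falling limb, Q drops from 29.6 to 12.2 m³/s between t = 28 h and t = 52 h (Δt = 24 h).
k = −Δt / ln(Q₂/Q₁) = −24 / ln(12.2/29.6) = 27.1 h.

k ≈ 27.1 h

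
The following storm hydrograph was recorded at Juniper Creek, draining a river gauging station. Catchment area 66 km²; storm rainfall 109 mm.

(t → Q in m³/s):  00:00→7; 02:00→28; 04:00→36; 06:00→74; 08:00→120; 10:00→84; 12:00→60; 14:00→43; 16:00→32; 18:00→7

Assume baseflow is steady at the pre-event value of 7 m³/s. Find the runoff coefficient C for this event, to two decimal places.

C ≈ 0.42

ΣQ_DR = 421.0 m³/s; V = ΣQ_DR·Δt = 3.031 × 10^6 m³.
Runoff depth d = V / A = 45.93 mm.
C = d / P = 45.93 / 109 = 0.42.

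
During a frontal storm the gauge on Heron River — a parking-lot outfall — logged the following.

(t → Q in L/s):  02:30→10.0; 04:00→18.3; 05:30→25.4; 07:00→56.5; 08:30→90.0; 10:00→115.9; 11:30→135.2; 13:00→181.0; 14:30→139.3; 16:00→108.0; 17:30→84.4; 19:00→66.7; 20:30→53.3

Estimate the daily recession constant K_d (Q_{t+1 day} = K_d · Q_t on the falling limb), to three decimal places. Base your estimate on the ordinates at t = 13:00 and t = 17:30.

K_d ≈ 0.017

Between t = 13:00 and t = 17:30 the flow falls from 181.0 to 84.4 L/s over 3×1.5 h = 4.5 h.
Per-interval ratio K = (84.4/181.0)^(1/3) = 0.7755; K_d = K^(24/1.5) = 0.017.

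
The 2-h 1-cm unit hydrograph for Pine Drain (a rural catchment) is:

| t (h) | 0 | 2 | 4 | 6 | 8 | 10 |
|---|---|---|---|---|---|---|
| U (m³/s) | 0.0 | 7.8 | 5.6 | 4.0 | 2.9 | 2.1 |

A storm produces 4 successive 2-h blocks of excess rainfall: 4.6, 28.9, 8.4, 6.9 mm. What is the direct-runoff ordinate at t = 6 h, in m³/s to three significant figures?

By discrete convolution, Q_j = Σ (P_i / 10 mm) · U_{j−i}.
At t = 6 h (j=3): Q = (4.6/10)·4.0 + (28.9/10)·5.6 + (8.4/10)·7.8 + (6.9/10)·0.0 = 24.6 m³/s.

Q ≈ 24.6 m³/s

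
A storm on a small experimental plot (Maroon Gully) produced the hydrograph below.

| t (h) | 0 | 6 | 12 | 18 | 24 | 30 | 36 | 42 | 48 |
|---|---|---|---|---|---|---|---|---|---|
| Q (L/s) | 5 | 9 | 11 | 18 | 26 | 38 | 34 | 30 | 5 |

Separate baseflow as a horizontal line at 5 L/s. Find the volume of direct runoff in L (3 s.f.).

V ≈ 2.83 × 10^6 L

Direct-runoff ordinates (Q − Q_b): 0.0, 4.0, 6.0, 13.0, 21.0, 33.0, 29.0, 25.0, 0.0 L/s.
ΣQ_DR = 131.0 L/s.
With Δt = 6 h = 21600 s, V = ΣQ_DR · Δt = 131.0 × 21600 = 2.83 × 10^6 L.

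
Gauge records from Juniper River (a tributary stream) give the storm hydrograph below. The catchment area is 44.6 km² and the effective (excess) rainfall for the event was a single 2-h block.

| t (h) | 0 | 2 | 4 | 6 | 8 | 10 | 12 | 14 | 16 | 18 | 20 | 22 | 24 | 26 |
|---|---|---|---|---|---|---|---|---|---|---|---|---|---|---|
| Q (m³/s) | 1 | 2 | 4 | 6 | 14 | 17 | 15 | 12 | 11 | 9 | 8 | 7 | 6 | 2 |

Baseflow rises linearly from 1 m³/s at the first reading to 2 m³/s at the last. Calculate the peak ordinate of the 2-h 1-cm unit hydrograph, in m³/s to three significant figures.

U_p ≈ 10.4 m³/s

Direct runoff: 0.00, 0.92, 2.85, 4.77, 12.69, 15.62, 13.54, 10.46, 9.38, 7.31, 6.23, 5.15, 4.08, 0.00 m³/s; ΣQ_DR = 93.00 m³/s, peak = 15.62 m³/s.
Runoff depth d = ΣQ_DR·Δt / A = 93.00 × 7200 / (44.6 km²) = 15.01 mm.
The 1-cm UH is the DRH scaled by (10 mm)/d, so U_p = 15.62 × 10/15.01 = 10.4 m³/s.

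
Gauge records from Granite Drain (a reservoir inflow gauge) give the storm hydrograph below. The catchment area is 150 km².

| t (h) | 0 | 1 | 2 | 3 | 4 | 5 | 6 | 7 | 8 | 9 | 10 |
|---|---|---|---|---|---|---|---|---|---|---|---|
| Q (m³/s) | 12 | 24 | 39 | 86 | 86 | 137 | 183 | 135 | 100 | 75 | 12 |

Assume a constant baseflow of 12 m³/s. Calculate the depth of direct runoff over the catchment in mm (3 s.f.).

Direct runoff: 0.0, 12.0, 27.0, 74.0, 74.0, 125.0, 171.0, 123.0, 88.0, 63.0, 0.0 m³/s; ΣQ_DR = 757.0 m³/s.
V = ΣQ_DR · Δt = 757.0 × 3600 s = 2.725 × 10^6 m³.
Over A = 150 km², depth = V / A = 18.2 mm.

d ≈ 18.2 mm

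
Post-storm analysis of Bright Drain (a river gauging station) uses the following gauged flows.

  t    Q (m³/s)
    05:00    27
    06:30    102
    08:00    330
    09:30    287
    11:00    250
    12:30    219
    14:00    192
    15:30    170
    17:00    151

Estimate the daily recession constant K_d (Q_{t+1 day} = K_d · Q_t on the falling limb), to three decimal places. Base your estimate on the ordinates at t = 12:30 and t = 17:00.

Between t = 12:30 and t = 17:00 the flow falls from 219 to 151 m³/s over 3×1.5 h = 4.5 h.
Per-interval ratio K = (151/219)^(1/3) = 0.8834; K_d = K^(24/1.5) = 0.138.

K_d ≈ 0.138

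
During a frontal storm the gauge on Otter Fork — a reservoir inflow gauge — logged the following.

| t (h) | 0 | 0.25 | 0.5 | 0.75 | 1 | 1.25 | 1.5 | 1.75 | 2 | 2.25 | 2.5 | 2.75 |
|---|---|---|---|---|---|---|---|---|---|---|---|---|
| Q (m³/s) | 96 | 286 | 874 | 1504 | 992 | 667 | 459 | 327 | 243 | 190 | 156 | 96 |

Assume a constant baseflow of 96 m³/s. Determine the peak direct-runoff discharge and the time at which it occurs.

Subtracting baseflow gives direct-runoff ordinates: 0.0, 190.0, 778.0, 1408.0, 896.0, 571.0, 363.0, 231.0, 147.0, 94.0, 60.0, 0.0 m³/s.
The maximum is 1408.0 m³/s, occurring at the reading for t = 0.75 h.

Q_p = 1408.0 m³/s at t = 0.75 h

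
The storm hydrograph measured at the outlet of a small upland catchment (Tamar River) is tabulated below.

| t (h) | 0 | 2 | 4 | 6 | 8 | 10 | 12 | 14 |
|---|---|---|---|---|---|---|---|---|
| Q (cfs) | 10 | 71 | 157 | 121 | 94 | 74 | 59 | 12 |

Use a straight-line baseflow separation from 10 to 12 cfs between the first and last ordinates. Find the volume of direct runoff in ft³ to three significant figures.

Direct-runoff ordinates (Q − Q_b): 0.00, 60.71, 146.43, 110.14, 82.86, 62.57, 47.29, 0.00 cfs.
ΣQ_DR = 510.0 cfs.
With Δt = 2 h = 7200 s, V = ΣQ_DR · Δt = 510.0 × 7200 = 3.67 × 10^6 ft³.

V ≈ 3.67 × 10^6 ft³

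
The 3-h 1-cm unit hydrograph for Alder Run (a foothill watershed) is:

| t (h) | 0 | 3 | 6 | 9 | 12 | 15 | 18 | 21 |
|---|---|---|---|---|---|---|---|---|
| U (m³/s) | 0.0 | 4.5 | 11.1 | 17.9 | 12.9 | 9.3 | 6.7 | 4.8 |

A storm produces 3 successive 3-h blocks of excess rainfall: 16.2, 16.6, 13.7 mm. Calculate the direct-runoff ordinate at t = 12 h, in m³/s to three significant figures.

By discrete convolution, Q_j = Σ (P_i / 10 mm) · U_{j−i}.
At t = 12 h (j=4): Q = (16.2/10)·12.9 + (16.6/10)·17.9 + (13.7/10)·11.1 = 65.8 m³/s.

Q ≈ 65.8 m³/s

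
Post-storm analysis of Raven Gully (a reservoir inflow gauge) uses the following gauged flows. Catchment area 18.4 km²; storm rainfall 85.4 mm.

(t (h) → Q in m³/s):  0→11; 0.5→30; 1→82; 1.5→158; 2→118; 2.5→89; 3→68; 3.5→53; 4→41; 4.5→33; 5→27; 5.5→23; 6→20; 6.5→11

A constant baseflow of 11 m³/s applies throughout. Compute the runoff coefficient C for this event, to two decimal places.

ΣQ_DR = 610.0 m³/s; V = ΣQ_DR·Δt = 1.098 × 10^6 m³.
Runoff depth d = V / A = 59.67 mm.
C = d / P = 59.67 / 85.4 = 0.70.

C ≈ 0.70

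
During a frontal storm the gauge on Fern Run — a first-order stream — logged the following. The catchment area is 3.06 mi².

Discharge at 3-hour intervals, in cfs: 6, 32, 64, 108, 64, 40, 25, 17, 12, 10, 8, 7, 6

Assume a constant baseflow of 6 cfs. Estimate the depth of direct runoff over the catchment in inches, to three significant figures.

Direct runoff: 0.0, 26.0, 58.0, 102.0, 58.0, 34.0, 19.0, 11.0, 6.0, 4.0, 2.0, 1.0, 0.0 cfs; ΣQ_DR = 321.0 cfs.
V = ΣQ_DR · Δt = 321.0 × 10800 s = 3.467 × 10^6 ft³.
Over A = 3.06 mi², depth = V / A = 0.488 in.

d ≈ 0.488 in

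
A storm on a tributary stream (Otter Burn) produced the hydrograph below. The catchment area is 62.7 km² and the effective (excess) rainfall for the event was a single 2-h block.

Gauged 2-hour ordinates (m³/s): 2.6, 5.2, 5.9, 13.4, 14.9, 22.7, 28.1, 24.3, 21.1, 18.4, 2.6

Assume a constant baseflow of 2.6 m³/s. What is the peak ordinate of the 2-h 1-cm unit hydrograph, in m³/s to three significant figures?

U_p ≈ 17.0 m³/s

Direct runoff: 0.0, 2.6, 3.3, 10.8, 12.3, 20.1, 25.5, 21.7, 18.5, 15.8, 0.0 m³/s; ΣQ_DR = 130.6 m³/s, peak = 25.5 m³/s.
Runoff depth d = ΣQ_DR·Δt / A = 130.6 × 7200 / (62.7 km²) = 15.00 mm.
The 1-cm UH is the DRH scaled by (10 mm)/d, so U_p = 25.5 × 10/15.00 = 17.0 m³/s.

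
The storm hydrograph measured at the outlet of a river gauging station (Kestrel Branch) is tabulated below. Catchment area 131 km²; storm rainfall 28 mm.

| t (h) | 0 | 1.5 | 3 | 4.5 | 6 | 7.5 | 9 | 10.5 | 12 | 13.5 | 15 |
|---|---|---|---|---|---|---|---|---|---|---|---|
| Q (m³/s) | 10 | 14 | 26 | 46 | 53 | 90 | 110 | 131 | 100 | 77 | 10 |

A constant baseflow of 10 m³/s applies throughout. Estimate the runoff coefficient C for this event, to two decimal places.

C ≈ 0.82

ΣQ_DR = 557.0 m³/s; V = ΣQ_DR·Δt = 3.008 × 10^6 m³.
Runoff depth d = V / A = 22.96 mm.
C = d / P = 22.96 / 28 = 0.82.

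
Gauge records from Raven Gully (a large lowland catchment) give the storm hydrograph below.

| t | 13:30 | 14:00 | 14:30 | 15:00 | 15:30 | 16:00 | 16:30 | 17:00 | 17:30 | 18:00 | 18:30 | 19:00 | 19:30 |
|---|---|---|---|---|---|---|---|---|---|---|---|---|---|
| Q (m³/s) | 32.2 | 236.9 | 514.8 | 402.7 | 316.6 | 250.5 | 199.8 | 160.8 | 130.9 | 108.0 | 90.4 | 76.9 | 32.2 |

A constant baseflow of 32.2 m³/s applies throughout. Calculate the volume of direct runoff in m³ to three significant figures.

V ≈ 3.84 × 10^6 m³

Direct-runoff ordinates (Q − Q_b): 0.0, 204.7, 482.6, 370.5, 284.4, 218.3, 167.6, 128.6, 98.7, 75.8, 58.2, 44.7, 0.0 m³/s.
ΣQ_DR = 2134 m³/s.
With Δt = 0.5 h = 1800 s, V = ΣQ_DR · Δt = 2134 × 1800 = 3.84 × 10^6 m³.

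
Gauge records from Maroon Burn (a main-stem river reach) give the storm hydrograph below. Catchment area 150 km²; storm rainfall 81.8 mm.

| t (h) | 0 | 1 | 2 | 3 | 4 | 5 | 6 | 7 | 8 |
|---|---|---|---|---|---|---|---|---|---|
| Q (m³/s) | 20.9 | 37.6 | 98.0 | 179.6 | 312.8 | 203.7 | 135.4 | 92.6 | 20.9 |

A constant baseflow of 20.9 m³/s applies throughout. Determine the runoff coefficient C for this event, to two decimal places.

C ≈ 0.27

ΣQ_DR = 913.4 m³/s; V = ΣQ_DR·Δt = 3.288 × 10^6 m³.
Runoff depth d = V / A = 21.92 mm.
C = d / P = 21.92 / 81.8 = 0.27.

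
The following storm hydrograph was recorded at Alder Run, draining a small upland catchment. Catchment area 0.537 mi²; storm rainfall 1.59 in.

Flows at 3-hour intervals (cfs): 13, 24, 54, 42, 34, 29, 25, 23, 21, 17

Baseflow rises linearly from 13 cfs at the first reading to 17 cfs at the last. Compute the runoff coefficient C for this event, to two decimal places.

ΣQ_DR = 132.0 cfs; V = ΣQ_DR·Δt = 1.426 × 10^6 ft³.
Runoff depth d = V / A = 1.143 in.
C = d / P = 1.143 / 1.59 = 0.72.

C ≈ 0.72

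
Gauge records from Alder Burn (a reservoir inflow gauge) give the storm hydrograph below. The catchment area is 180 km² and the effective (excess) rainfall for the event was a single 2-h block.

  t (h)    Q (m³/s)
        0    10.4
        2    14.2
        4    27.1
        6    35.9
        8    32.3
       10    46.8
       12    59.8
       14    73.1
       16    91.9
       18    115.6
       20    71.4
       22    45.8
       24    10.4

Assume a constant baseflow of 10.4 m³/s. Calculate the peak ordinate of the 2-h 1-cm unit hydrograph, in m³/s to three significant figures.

U_p ≈ 52.7 m³/s

Direct runoff: 0.0, 3.8, 16.7, 25.5, 21.9, 36.4, 49.4, 62.7, 81.5, 105.2, 61.0, 35.4, 0.0 m³/s; ΣQ_DR = 499.5 m³/s, peak = 105.2 m³/s.
Runoff depth d = ΣQ_DR·Δt / A = 499.5 × 7200 / (180 km²) = 19.98 mm.
The 1-cm UH is the DRH scaled by (10 mm)/d, so U_p = 105.2 × 10/19.98 = 52.7 m³/s.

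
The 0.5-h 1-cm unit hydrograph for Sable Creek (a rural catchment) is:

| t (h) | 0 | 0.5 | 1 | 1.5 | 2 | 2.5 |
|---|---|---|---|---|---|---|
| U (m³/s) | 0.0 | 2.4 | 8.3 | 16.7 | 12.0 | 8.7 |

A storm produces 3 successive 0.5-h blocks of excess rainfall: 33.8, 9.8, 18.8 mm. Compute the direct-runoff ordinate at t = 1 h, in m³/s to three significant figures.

By discrete convolution, Q_j = Σ (P_i / 10 mm) · U_{j−i}.
At t = 1 h (j=2): Q = (33.8/10)·8.3 + (9.8/10)·2.4 + (18.8/10)·0.0 = 30.4 m³/s.

Q ≈ 30.4 m³/s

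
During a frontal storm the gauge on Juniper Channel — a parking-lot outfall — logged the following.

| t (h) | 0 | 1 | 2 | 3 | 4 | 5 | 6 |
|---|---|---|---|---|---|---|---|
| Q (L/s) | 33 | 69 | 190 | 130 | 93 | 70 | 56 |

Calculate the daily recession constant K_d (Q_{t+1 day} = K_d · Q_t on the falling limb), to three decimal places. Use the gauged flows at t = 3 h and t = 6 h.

Between t = 3 h and t = 6 h the flow falls from 130 to 56 L/s over 3×1 h = 3 h.
Per-interval ratio K = (56/130)^(1/3) = 0.7552; K_d = K^(24/1) = 0.001.

K_d ≈ 0.001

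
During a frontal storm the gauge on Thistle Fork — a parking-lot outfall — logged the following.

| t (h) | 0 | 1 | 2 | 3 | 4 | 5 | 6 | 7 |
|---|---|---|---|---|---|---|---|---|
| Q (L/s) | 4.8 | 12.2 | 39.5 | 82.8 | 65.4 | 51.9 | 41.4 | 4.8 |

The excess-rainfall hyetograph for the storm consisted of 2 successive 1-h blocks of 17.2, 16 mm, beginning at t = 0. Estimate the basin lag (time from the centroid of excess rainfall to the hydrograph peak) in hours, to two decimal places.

Centroid of excess rainfall: t_c = Σ P_i·t̄_i / ΣP_i = 0.9819 h (block centres at 0.5, 1.5 h).
Hydrograph peak occurs at t = 3 h, so basin lag t_L = 3 − 0.9819 = 2.02 h.

t_L ≈ 2.02 h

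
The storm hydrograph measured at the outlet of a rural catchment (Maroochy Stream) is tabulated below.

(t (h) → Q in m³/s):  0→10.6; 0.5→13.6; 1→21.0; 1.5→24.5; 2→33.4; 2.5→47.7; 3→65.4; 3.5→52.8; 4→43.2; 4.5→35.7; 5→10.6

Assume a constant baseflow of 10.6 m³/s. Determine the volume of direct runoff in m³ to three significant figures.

V ≈ 4.35 × 10^5 m³

Direct-runoff ordinates (Q − Q_b): 0.0, 3.0, 10.4, 13.9, 22.8, 37.1, 54.8, 42.2, 32.6, 25.1, 0.0 m³/s.
ΣQ_DR = 241.9 m³/s.
With Δt = 0.5 h = 1800 s, V = ΣQ_DR · Δt = 241.9 × 1800 = 4.35 × 10^5 m³.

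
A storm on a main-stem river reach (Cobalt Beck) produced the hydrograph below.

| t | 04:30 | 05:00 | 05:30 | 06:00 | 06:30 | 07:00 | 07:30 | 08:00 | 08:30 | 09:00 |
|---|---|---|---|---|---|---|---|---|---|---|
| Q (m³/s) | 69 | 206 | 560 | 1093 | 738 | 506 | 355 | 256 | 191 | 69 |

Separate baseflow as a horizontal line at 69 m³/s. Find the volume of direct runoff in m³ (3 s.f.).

Direct-runoff ordinates (Q − Q_b): 0.0, 137.0, 491.0, 1024.0, 669.0, 437.0, 286.0, 187.0, 122.0, 0.0 m³/s.
ΣQ_DR = 3353 m³/s.
With Δt = 0.5 h = 1800 s, V = ΣQ_DR · Δt = 3353 × 1800 = 6.04 × 10^6 m³.

V ≈ 6.04 × 10^6 m³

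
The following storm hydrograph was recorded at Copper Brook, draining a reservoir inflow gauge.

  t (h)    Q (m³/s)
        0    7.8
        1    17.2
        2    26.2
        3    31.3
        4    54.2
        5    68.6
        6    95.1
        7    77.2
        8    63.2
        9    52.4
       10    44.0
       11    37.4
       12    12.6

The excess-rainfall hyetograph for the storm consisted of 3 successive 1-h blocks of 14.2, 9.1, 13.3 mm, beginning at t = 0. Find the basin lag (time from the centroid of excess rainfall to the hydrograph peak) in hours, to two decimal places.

Centroid of excess rainfall: t_c = Σ P_i·t̄_i / ΣP_i = 1.4754 h (block centres at 0.5, 1.5, 2.5 h).
Hydrograph peak occurs at t = 6 h, so basin lag t_L = 6 − 1.4754 = 4.52 h.

t_L ≈ 4.52 h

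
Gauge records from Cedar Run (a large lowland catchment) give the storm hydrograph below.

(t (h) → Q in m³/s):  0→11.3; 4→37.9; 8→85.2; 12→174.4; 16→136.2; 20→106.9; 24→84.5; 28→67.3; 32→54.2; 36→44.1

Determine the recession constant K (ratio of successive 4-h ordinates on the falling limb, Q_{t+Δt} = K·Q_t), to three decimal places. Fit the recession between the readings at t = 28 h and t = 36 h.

K ≈ 0.809

Using the recession-limb readings at t = 28 h and t = 36 h: Q falls from 67.3 to 44.1 m³/s over 2 intervals.
K = (Q₂/Q₁)^(1/2) = (44.1/67.3)^(1/2) = 0.809.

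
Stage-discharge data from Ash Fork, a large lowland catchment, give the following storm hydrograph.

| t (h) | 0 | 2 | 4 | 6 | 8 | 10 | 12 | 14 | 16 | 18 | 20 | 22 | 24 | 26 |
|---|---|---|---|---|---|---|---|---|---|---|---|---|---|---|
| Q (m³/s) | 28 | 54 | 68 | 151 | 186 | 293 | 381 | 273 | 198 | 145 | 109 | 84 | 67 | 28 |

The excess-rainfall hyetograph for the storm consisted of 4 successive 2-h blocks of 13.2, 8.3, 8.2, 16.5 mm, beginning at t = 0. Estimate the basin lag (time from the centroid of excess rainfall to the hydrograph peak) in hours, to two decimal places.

t_L ≈ 7.79 h

Centroid of excess rainfall: t_c = Σ P_i·t̄_i / ΣP_i = 4.2121 h (block centres at 1, 3, 5, 7 h).
Hydrograph peak occurs at t = 12 h, so basin lag t_L = 12 − 4.2121 = 7.79 h.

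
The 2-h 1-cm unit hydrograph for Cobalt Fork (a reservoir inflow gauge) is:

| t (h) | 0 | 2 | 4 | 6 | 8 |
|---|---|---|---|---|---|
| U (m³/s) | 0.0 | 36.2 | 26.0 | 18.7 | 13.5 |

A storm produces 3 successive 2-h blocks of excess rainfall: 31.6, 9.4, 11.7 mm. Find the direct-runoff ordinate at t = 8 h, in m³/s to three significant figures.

Q ≈ 90.7 m³/s

By discrete convolution, Q_j = Σ (P_i / 10 mm) · U_{j−i}.
At t = 8 h (j=4): Q = (31.6/10)·13.5 + (9.4/10)·18.7 + (11.7/10)·26.0 = 90.7 m³/s.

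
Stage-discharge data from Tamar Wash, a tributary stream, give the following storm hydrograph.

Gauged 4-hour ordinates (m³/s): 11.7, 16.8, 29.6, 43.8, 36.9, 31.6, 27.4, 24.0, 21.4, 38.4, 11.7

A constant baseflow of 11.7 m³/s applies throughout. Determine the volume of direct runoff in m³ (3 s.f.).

Direct-runoff ordinates (Q − Q_b): 0.0, 5.1, 17.9, 32.1, 25.2, 19.9, 15.7, 12.3, 9.7, 26.7, 0.0 m³/s.
ΣQ_DR = 164.6 m³/s.
With Δt = 4 h = 14400 s, V = ΣQ_DR · Δt = 164.6 × 14400 = 2.37 × 10^6 m³.

V ≈ 2.37 × 10^6 m³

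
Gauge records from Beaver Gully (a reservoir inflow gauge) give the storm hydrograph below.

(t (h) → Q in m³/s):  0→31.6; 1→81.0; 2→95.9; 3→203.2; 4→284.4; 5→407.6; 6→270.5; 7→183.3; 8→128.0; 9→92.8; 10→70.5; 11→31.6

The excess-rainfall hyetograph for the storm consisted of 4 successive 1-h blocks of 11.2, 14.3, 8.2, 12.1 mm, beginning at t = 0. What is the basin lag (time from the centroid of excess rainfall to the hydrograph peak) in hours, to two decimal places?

t_L ≈ 3.04 h

Centroid of excess rainfall: t_c = Σ P_i·t̄_i / ΣP_i = 1.9629 h (block centres at 0.5, 1.5, 2.5, 3.5 h).
Hydrograph peak occurs at t = 5 h, so basin lag t_L = 5 − 1.9629 = 3.04 h.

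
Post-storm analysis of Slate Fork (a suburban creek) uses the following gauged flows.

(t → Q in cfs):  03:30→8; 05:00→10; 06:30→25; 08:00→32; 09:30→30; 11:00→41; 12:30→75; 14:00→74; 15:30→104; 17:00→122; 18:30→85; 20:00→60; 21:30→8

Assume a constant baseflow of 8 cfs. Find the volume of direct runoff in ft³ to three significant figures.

Direct-runoff ordinates (Q − Q_b): 0.0, 2.0, 17.0, 24.0, 22.0, 33.0, 67.0, 66.0, 96.0, 114.0, 77.0, 52.0, 0.0 cfs.
ΣQ_DR = 570.0 cfs.
With Δt = 1.5 h = 5400 s, V = ΣQ_DR · Δt = 570.0 × 5400 = 3.08 × 10^6 ft³.

V ≈ 3.08 × 10^6 ft³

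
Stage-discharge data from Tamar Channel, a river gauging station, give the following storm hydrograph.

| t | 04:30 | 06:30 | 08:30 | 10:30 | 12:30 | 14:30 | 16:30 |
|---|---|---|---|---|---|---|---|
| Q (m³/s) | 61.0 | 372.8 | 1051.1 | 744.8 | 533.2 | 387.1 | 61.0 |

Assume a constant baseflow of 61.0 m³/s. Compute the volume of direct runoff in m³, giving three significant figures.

V ≈ 2.00 × 10^7 m³

Direct-runoff ordinates (Q − Q_b): 0.0, 311.8, 990.1, 683.8, 472.2, 326.1, 0.0 m³/s.
ΣQ_DR = 2784 m³/s.
With Δt = 2 h = 7200 s, V = ΣQ_DR · Δt = 2784 × 7200 = 2.00 × 10^7 m³.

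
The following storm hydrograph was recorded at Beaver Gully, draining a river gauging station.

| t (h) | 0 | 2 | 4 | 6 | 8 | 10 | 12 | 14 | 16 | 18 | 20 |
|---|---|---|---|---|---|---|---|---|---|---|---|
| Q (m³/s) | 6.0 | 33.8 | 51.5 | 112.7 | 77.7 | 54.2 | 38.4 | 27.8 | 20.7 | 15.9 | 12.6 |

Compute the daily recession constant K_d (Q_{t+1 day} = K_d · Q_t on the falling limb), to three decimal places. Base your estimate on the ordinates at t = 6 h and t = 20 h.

K_d ≈ 0.023

Between t = 6 h and t = 20 h the flow falls from 112.7 to 12.6 m³/s over 7×2 h = 14 h.
Per-interval ratio K = (12.6/112.7)^(1/7) = 0.7312; K_d = K^(24/2) = 0.023.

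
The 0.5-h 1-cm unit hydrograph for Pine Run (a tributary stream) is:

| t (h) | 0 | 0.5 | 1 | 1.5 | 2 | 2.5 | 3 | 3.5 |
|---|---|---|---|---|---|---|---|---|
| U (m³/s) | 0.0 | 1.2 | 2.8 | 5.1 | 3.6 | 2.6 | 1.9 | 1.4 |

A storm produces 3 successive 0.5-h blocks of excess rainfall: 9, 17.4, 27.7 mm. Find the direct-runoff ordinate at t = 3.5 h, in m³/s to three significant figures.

Q ≈ 11.8 m³/s

By discrete convolution, Q_j = Σ (P_i / 10 mm) · U_{j−i}.
At t = 3.5 h (j=7): Q = (9/10)·1.4 + (17.4/10)·1.9 + (27.7/10)·2.6 = 11.8 m³/s.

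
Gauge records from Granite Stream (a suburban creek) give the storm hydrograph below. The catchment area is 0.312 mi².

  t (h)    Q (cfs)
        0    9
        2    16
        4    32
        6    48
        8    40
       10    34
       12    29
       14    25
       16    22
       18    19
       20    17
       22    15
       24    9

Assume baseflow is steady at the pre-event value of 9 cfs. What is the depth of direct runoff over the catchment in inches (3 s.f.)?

Direct runoff: 0.0, 7.0, 23.0, 39.0, 31.0, 25.0, 20.0, 16.0, 13.0, 10.0, 8.0, 6.0, 0.0 cfs; ΣQ_DR = 198.0 cfs.
V = ΣQ_DR · Δt = 198.0 × 7200 s = 1.426 × 10^6 ft³.
Over A = 0.312 mi², depth = V / A = 1.97 in.

d ≈ 1.97 in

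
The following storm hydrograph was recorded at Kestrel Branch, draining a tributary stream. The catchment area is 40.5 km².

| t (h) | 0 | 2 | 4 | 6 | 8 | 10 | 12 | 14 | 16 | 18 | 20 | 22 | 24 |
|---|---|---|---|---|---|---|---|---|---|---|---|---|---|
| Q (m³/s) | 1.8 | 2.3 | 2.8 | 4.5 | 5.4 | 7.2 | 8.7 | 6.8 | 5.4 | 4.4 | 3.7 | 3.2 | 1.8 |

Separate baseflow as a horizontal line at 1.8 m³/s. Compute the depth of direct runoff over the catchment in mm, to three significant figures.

Direct runoff: 0.0, 0.5, 1.0, 2.7, 3.6, 5.4, 6.9, 5.0, 3.6, 2.6, 1.9, 1.4, 0.0 m³/s; ΣQ_DR = 34.60 m³/s.
V = ΣQ_DR · Δt = 34.60 × 7200 s = 2.491 × 10^5 m³.
Over A = 40.5 km², depth = V / A = 6.15 mm.

d ≈ 6.15 mm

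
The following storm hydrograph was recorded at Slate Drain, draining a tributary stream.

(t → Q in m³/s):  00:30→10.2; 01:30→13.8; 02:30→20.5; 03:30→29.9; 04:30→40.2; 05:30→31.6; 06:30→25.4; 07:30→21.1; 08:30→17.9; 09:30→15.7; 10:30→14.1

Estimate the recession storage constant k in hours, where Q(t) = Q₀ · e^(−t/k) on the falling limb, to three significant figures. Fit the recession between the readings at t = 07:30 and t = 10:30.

k ≈ 7.44 h

On the falling limb, Q drops from 21.1 to 14.1 m³/s between t = 07:30 and t = 10:30 (Δt = 3 h).
k = −Δt / ln(Q₂/Q₁) = −3 / ln(14.1/21.1) = 7.44 h.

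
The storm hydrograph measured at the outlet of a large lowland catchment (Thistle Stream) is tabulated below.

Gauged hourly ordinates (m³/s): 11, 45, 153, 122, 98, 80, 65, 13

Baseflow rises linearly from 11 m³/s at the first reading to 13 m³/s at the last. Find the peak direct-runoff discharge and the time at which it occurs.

Q_p = 141.43 m³/s at t = 2 h

Subtracting baseflow gives direct-runoff ordinates: 0.00, 33.71, 141.43, 110.14, 85.86, 67.57, 52.29, 0.00 m³/s.
The maximum is 141.43 m³/s, occurring at the reading for t = 2 h.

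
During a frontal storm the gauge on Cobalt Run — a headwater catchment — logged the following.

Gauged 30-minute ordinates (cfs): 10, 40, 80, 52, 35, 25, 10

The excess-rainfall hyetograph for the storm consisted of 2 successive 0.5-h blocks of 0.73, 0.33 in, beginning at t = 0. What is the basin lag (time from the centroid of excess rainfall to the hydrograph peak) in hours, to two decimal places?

Centroid of excess rainfall: t_c = Σ P_i·t̄_i / ΣP_i = 0.4057 h (block centres at 0.25, 0.75 h).
Hydrograph peak occurs at t = 1 h, so basin lag t_L = 1 − 0.4057 = 0.59 h.

t_L ≈ 0.59 h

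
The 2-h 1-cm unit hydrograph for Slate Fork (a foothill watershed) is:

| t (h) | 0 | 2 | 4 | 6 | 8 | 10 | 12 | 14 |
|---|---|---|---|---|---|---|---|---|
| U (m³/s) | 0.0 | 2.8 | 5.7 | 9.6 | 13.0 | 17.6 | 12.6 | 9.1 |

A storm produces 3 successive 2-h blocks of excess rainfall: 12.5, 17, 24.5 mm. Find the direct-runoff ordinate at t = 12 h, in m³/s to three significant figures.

By discrete convolution, Q_j = Σ (P_i / 10 mm) · U_{j−i}.
At t = 12 h (j=6): Q = (12.5/10)·12.6 + (17/10)·17.6 + (24.5/10)·13.0 = 77.5 m³/s.

Q ≈ 77.5 m³/s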